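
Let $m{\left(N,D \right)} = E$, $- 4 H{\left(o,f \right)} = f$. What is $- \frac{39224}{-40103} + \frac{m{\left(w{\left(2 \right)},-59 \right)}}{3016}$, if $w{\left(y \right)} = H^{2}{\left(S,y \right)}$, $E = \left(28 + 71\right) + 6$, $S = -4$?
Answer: $\frac{122510399}{120950648} \approx 1.0129$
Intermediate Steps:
$H{\left(o,f \right)} = - \frac{f}{4}$
$E = 105$ ($E = 99 + 6 = 105$)
$w{\left(y \right)} = \frac{y^{2}}{16}$ ($w{\left(y \right)} = \left(- \frac{y}{4}\right)^{2} = \frac{y^{2}}{16}$)
$m{\left(N,D \right)} = 105$
$- \frac{39224}{-40103} + \frac{m{\left(w{\left(2 \right)},-59 \right)}}{3016} = - \frac{39224}{-40103} + \frac{105}{3016} = \left(-39224\right) \left(- \frac{1}{40103}\right) + 105 \cdot \frac{1}{3016} = \frac{39224}{40103} + \frac{105}{3016} = \frac{122510399}{120950648}$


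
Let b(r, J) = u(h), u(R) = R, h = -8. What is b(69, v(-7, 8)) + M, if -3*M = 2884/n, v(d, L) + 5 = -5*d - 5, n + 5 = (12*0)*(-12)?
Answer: 2764/15 ≈ 184.27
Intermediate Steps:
n = -5 (n = -5 + (12*0)*(-12) = -5 + 0*(-12) = -5 + 0 = -5)
v(d, L) = -10 - 5*d (v(d, L) = -5 + (-5*d - 5) = -5 + (-5 - 5*d) = -10 - 5*d)
b(r, J) = -8
M = 2884/15 (M = -2884/(3*(-5)) = -2884*(-1)/(3*5) = -1/3*(-2884/5) = 2884/15 ≈ 192.27)
b(69, v(-7, 8)) + M = -8 + 2884/15 = 2764/15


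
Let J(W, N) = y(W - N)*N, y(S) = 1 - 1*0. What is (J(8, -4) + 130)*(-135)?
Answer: -17010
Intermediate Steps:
y(S) = 1 (y(S) = 1 + 0 = 1)
J(W, N) = N (J(W, N) = 1*N = N)
(J(8, -4) + 130)*(-135) = (-4 + 130)*(-135) = 126*(-135) = -17010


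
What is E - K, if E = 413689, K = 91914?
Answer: 321775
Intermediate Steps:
E - K = 413689 - 1*91914 = 413689 - 91914 = 321775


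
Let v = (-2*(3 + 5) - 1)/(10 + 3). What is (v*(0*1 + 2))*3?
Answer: -102/13 ≈ -7.8462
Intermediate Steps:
v = -17/13 (v = (-2*8 - 1)/13 = (-16 - 1)*(1/13) = -17*1/13 = -17/13 ≈ -1.3077)
(v*(0*1 + 2))*3 = -17*(0*1 + 2)/13*3 = -17*(0 + 2)/13*3 = -17/13*2*3 = -34/13*3 = -102/13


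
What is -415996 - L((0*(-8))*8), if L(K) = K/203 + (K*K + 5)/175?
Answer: -14559861/35 ≈ -4.1600e+5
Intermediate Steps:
L(K) = 1/35 + K²/175 + K/203 (L(K) = K*(1/203) + (K² + 5)*(1/175) = K/203 + (5 + K²)*(1/175) = K/203 + (1/35 + K²/175) = 1/35 + K²/175 + K/203)
-415996 - L((0*(-8))*8) = -415996 - (1/35 + ((0*(-8))*8)²/175 + ((0*(-8))*8)/203) = -415996 - (1/35 + (0*8)²/175 + (0*8)/203) = -415996 - (1/35 + (1/175)*0² + (1/203)*0) = -415996 - (1/35 + (1/175)*0 + 0) = -415996 - (1/35 + 0 + 0) = -415996 - 1*1/35 = -415996 - 1/35 = -14559861/35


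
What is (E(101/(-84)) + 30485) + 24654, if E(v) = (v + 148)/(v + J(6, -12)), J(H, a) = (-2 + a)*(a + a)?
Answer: 1550686428/28123 ≈ 55139.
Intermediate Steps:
J(H, a) = 2*a*(-2 + a) (J(H, a) = (-2 + a)*(2*a) = 2*a*(-2 + a))
E(v) = (148 + v)/(336 + v) (E(v) = (v + 148)/(v + 2*(-12)*(-2 - 12)) = (148 + v)/(v + 2*(-12)*(-14)) = (148 + v)/(v + 336) = (148 + v)/(336 + v))
(E(101/(-84)) + 30485) + 24654 = ((148 + 101/(-84))/(336 + 101/(-84)) + 30485) + 24654 = ((148 + 101*(-1/84))/(336 + 101*(-1/84)) + 30485) + 24654 = ((148 - 101/84)/(336 - 101/84) + 30485) + 24654 = ((12331/84)/(28123/84) + 30485) + 24654 = ((84/28123)*(12331/84) + 30485) + 24654 = (12331/28123 + 30485) + 24654 = 857341986/28123 + 24654 = 1550686428/28123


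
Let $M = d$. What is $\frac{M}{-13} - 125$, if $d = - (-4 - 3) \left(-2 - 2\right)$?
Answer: $- \frac{1597}{13} \approx -122.85$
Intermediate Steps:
$d = -28$ ($d = \left(-1\right) \left(-7\right) \left(-4\right) = 7 \left(-4\right) = -28$)
$M = -28$
$\frac{M}{-13} - 125 = \frac{1}{-13} \left(-28\right) - 125 = \left(- \frac{1}{13}\right) \left(-28\right) - 125 = \frac{28}{13} - 125 = - \frac{1597}{13}$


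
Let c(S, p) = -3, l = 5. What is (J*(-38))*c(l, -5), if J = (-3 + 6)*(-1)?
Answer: -342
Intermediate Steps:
J = -3 (J = 3*(-1) = -3)
(J*(-38))*c(l, -5) = -3*(-38)*(-3) = 114*(-3) = -342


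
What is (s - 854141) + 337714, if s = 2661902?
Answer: 2145475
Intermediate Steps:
(s - 854141) + 337714 = (2661902 - 854141) + 337714 = 1807761 + 337714 = 2145475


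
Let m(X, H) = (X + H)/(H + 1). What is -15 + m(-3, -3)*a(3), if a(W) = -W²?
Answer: -42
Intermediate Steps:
m(X, H) = (H + X)/(1 + H)
-15 + m(-3, -3)*a(3) = -15 + ((-3 - 3)/(1 - 3))*(-1*3²) = -15 + (-6/(-2))*(-1*9) = -15 - ½*(-6)*(-9) = -15 + 3*(-9) = -15 - 27 = -42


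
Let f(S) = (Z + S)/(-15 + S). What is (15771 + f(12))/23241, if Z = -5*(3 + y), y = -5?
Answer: 47291/69723 ≈ 0.67827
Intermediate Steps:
Z = 10 (Z = -5*(3 - 5) = -5*(-2) = 10)
f(S) = (10 + S)/(-15 + S)
(15771 + f(12))/23241 = (15771 + (10 + 12)/(-15 + 12))/23241 = (15771 + 22/(-3))*(1/23241) = (15771 - 1/3*22)*(1/23241) = (15771 - 22/3)*(1/23241) = (47291/3)*(1/23241) = 47291/69723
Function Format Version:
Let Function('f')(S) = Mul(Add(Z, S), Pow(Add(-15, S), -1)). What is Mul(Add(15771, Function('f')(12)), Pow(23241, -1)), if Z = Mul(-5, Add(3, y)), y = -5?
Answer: Rational(47291, 69723) ≈ 0.67827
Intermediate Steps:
Z = 10 (Z = Mul(-5, Add(3, -5)) = Mul(-5, -2) = 10)
Function('f')(S) = Mul(Pow(Add(-15, S), -1), Add(10, S)) (Function('f')(S) = Mul(Add(10, S), Pow(Add(-15, S), -1)) = Mul(Pow(Add(-15, S), -1), Add(10, S)))
Mul(Add(15771, Function('f')(12)), Pow(23241, -1)) = Mul(Add(15771, Mul(Pow(Add(-15, 12), -1), Add(10, 12))), Pow(23241, -1)) = Mul(Add(15771, Mul(Pow(-3, -1), 22)), Rational(1, 23241)) = Mul(Add(15771, Mul(Rational(-1, 3), 22)), Rational(1, 23241)) = Mul(Add(15771, Rational(-22, 3)), Rational(1, 23241)) = Mul(Rational(47291, 3), Rational(1, 23241)) = Rational(47291, 69723)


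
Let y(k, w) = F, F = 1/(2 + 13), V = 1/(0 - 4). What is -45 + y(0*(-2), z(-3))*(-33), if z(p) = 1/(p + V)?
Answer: -236/5 ≈ -47.200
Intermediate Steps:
V = -¼ (V = 1/(-4) = -¼ ≈ -0.25000)
z(p) = 1/(-¼ + p) (z(p) = 1/(p - ¼) = 1/(-¼ + p))
F = 1/15 ≈ 0.066667
y(k, w) = 1/15
-45 + y(0*(-2), z(-3))*(-33) = -45 + (1/15)*(-33) = -45 - 11/5 = -236/5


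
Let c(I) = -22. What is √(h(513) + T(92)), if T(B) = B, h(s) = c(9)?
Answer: √70 ≈ 8.3666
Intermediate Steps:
h(s) = -22
√(h(513) + T(92)) = √(-22 + 92) = √70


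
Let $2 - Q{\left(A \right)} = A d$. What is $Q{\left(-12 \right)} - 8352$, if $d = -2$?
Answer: $-8374$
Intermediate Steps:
$Q{\left(A \right)} = 2 + 2 A$ ($Q{\left(A \right)} = 2 - A \left(-2\right) = 2 - - 2 A = 2 + 2 A$)
$Q{\left(-12 \right)} - 8352 = \left(2 + 2 \left(-12\right)\right) - 8352 = \left(2 - 24\right) - 8352 = -22 - 8352 = -8374$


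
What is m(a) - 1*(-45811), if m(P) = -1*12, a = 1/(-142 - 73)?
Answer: 45799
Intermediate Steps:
a = -1/215 (a = 1/(-215) = -1/215 ≈ -0.0046512)
m(P) = -12
m(a) - 1*(-45811) = -12 - 1*(-45811) = -12 + 45811 = 45799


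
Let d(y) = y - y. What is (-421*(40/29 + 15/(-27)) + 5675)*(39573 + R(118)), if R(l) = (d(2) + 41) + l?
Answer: 18417901040/87 ≈ 2.1170e+8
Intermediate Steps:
d(y) = 0
R(l) = 41 + l (R(l) = (0 + 41) + l = 41 + l)
(-421*(40/29 + 15/(-27)) + 5675)*(39573 + R(118)) = (-421*(40/29 + 15/(-27)) + 5675)*(39573 + (41 + 118)) = (-421*(40*(1/29) + 15*(-1/27)) + 5675)*(39573 + 159) = (-421*(40/29 - 5/9) + 5675)*39732 = (-421*215/261 + 5675)*39732 = (-90515/261 + 5675)*39732 = (1390660/261)*39732 = 18417901040/87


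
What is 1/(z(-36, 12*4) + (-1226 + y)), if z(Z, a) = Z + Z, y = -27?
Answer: -1/1325 ≈ -0.00075472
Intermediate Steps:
z(Z, a) = 2*Z
1/(z(-36, 12*4) + (-1226 + y)) = 1/(2*(-36) + (-1226 - 27)) = 1/(-72 - 1253) = 1/(-1325) = -1/1325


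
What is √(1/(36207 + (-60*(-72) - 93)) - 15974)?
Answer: I*√26116026038310/40434 ≈ 126.39*I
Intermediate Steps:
√(1/(36207 + (-60*(-72) - 93)) - 15974) = √(1/(36207 + (4320 - 93)) - 15974) = √(1/(36207 + 4227) - 15974) = √(1/40434 - 15974) = √(-645892715/40434) = I*√26116026038310/40434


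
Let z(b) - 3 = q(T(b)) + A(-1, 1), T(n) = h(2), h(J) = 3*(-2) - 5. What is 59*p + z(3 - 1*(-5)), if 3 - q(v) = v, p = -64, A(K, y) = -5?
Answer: -3764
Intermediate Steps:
h(J) = -11 (h(J) = -6 - 5 = -11)
T(n) = -11
q(v) = 3 - v
z(b) = 12 (z(b) = 3 + ((3 - 1*(-11)) - 5) = 3 + ((3 + 11) - 5) = 3 + (14 - 5) = 3 + 9 = 12)
59*p + z(3 - 1*(-5)) = 59*(-64) + 12 = -3776 + 12 = -3764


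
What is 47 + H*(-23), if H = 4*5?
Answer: -413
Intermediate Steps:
H = 20
47 + H*(-23) = 47 + 20*(-23) = 47 - 460 = -413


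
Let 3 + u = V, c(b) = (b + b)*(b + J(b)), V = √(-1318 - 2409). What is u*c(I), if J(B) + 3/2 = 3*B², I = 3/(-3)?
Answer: 3 - I*√3727 ≈ 3.0 - 61.049*I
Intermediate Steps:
I = -1 (I = 3*(-⅓) = -1)
J(B) = -3/2 + 3*B²
V = I*√3727 (V = √(-3727) = I*√3727 ≈ 61.049*I)
c(b) = 2*b*(-3/2 + b + 3*b²) (c(b) = (b + b)*(b + (-3/2 + 3*b²)) = (2*b)*(-3/2 + b + 3*b²) = 2*b*(-3/2 + b + 3*b²))
u = -3 + I*√3727 ≈ -3.0 + 61.049*I
u*c(I) = (-3 + I*√3727)*(-(-3 + 2*(-1) + 6*(-1)²)) = (-3 + I*√3727)*(-(-3 - 2 + 6*1)) = (-3 + I*√3727)*(-(-3 - 2 + 6)) = (-3 + I*√3727)*(-1*1) = (-3 + I*√3727)*(-1) = 3 - I*√3727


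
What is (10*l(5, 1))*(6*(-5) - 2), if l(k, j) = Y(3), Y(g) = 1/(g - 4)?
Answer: 320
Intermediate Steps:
Y(g) = 1/(-4 + g)
l(k, j) = -1 (l(k, j) = 1/(-4 + 3) = 1/(-1) = -1)
(10*l(5, 1))*(6*(-5) - 2) = (10*(-1))*(6*(-5) - 2) = -10*(-30 - 2) = -10*(-32) = 320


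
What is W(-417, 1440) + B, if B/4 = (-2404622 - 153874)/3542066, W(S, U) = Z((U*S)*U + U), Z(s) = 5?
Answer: 3738173/1771033 ≈ 2.1107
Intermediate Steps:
W(S, U) = 5
B = -5116992/1771033 (B = 4*((-2404622 - 153874)/3542066) = 4*(-2558496*1/3542066) = 4*(-1279248/1771033) = -5116992/1771033 ≈ -2.8893)
W(-417, 1440) + B = 5 - 5116992/1771033 = 3738173/1771033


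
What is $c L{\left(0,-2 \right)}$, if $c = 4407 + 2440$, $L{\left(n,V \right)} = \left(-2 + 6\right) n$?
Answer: $0$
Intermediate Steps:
$L{\left(n,V \right)} = 4 n$
$c = 6847$
$c L{\left(0,-2 \right)} = 6847 \cdot 4 \cdot 0 = 6847 \cdot 0 = 0$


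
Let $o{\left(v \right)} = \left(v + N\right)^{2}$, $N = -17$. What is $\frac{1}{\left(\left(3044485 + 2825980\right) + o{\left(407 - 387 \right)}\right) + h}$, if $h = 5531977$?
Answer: $\frac{1}{11402451} \approx 8.77 \cdot 10^{-8}$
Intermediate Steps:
$o{\left(v \right)} = \left(-17 + v\right)^{2}$ ($o{\left(v \right)} = \left(v - 17\right)^{2} = \left(-17 + v\right)^{2}$)
$\frac{1}{\left(\left(3044485 + 2825980\right) + o{\left(407 - 387 \right)}\right) + h} = \frac{1}{\left(\left(3044485 + 2825980\right) + \left(-17 + \left(407 - 387\right)\right)^{2}\right) + 5531977} = \frac{1}{\left(5870465 + \left(-17 + 20\right)^{2}\right) + 5531977} = \frac{1}{\left(5870465 + 3^{2}\right) + 5531977} = \frac{1}{\left(5870465 + 9\right) + 5531977} = \frac{1}{5870474 + 5531977} = \frac{1}{11402451}$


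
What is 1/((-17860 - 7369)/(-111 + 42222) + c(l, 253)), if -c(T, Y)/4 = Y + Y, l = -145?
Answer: -42111/85257893 ≈ -0.00049393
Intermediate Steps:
c(T, Y) = -8*Y (c(T, Y) = -4*(Y + Y) = -8*Y)
1/((-17860 - 7369)/(-111 + 42222) + c(l, 253)) = 1/((-17860 - 7369)/(-111 + 42222) - 8*253) = 1/(-25229/42111 - 2024) = 1/(-85257893/42111) = -42111/85257893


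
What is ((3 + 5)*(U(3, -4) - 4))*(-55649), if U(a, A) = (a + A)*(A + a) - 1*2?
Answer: 2225960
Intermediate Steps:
U(a, A) = -2 + (A + a)**2 (U(a, A) = (A + a)*(A + a) - 2 = (A + a)**2 - 2 = -2 + (A + a)**2)
((3 + 5)*(U(3, -4) - 4))*(-55649) = ((3 + 5)*((-2 + (-4 + 3)**2) - 4))*(-55649) = (8*((-2 + (-1)**2) - 4))*(-55649) = (8*((-2 + 1) - 4))*(-55649) = (8*(-1 - 4))*(-55649) = (8*(-5))*(-55649) = -40*(-55649) = 2225960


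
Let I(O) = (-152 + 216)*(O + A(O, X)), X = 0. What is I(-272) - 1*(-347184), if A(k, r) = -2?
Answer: 329648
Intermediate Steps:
I(O) = -128 + 64*O (I(O) = (-152 + 216)*(O - 2) = 64*(-2 + O) = -128 + 64*O)
I(-272) - 1*(-347184) = (-128 + 64*(-272)) - 1*(-347184) = (-128 - 17408) + 347184 = -17536 + 347184 = 329648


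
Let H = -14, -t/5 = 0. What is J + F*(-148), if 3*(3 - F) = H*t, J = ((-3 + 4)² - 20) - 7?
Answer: -470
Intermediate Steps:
t = 0 (t = -5*0 = 0)
J = -26 (J = (1² - 20) - 7 = (1 - 20) - 7 = -19 - 7 = -26)
F = 3 (F = 3 - (-14)*0/3 = 3 - ⅓*0 = 3 + 0 = 3)
J + F*(-148) = -26 + 3*(-148) = -26 - 444 = -470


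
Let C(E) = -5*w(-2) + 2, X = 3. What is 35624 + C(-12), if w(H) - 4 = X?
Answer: 35591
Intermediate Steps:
w(H) = 7 (w(H) = 4 + 3 = 7)
C(E) = -33 (C(E) = -5*7 + 2 = -35 + 2 = -33)
35624 + C(-12) = 35624 - 33 = 35591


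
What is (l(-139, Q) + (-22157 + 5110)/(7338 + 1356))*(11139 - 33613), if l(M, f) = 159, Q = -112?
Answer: -15341864863/4347 ≈ -3.5293e+6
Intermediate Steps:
(l(-139, Q) + (-22157 + 5110)/(7338 + 1356))*(11139 - 33613) = (159 + (-22157 + 5110)/(7338 + 1356))*(11139 - 33613) = (159 - 17047/8694)*(-22474) = (1365299/8694)*(-22474) = -15341864863/4347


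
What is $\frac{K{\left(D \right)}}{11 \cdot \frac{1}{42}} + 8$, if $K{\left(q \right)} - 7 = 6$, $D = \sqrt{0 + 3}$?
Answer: $\frac{634}{11} \approx 57.636$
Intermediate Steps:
$D = \sqrt{3} \approx 1.732$
$K{\left(q \right)} = 13$ ($K{\left(q \right)} = 7 + 6 = 13$)
$\frac{K{\left(D \right)}}{11 \cdot \frac{1}{42}} + 8 = \frac{1}{11 \cdot \frac{1}{42}} \cdot 13 + 8 = \frac{1}{\frac{11}{42}} \cdot 13 + 8 = \frac{42}{11} \cdot 13 + 8 = \frac{546}{11} + 8 = \frac{634}{11}$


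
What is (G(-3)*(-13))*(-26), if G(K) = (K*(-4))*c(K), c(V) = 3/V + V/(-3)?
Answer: 0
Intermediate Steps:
c(V) = 3/V - V/3 (c(V) = 3/V + V*(-1/3) = 3/V - V/3)
G(K) = -4*K*(3/K - K/3) (G(K) = (K*(-4))*(3/K - K/3) = (-4*K)*(3/K - K/3) = -4*K*(3/K - K/3))
(G(-3)*(-13))*(-26) = ((-12 + (4/3)*(-3)**2)*(-13))*(-26) = ((-12 + (4/3)*9)*(-13))*(-26) = ((-12 + 12)*(-13))*(-26) = (0*(-13))*(-26) = 0*(-26) = 0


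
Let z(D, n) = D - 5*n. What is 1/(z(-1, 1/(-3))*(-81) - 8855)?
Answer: -1/8909 ≈ -0.00011225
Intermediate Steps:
1/(z(-1, 1/(-3))*(-81) - 8855) = 1/((-1 - 5/(-3))*(-81) - 8855) = 1/((-1 - 5*(-1/3))*(-81) - 8855) = 1/((-1 + 5/3)*(-81) - 8855) = 1/((2/3)*(-81) - 8855) = 1/(-54 - 8855) = 1/(-8909) = -1/8909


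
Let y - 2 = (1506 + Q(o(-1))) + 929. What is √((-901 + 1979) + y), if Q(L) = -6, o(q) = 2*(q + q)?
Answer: 11*√29 ≈ 59.237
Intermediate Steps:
o(q) = 4*q (o(q) = 2*(2*q) = 4*q)
y = 2431 (y = 2 + ((1506 - 6) + 929) = 2 + (1500 + 929) = 2 + 2429 = 2431)
√((-901 + 1979) + y) = √((-901 + 1979) + 2431) = √(1078 + 2431) = √3509 = 11*√29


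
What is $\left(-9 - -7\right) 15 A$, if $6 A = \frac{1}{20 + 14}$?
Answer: $- \frac{5}{34} \approx -0.14706$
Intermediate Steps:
$A = \frac{1}{204}$ ($A = \frac{1}{6 \left(20 + 14\right)} = \frac{1}{6 \cdot 34} = \frac{1}{6} \cdot \frac{1}{34} = \frac{1}{204} \approx 0.004902$)
$\left(-9 - -7\right) 15 A = \left(-9 - -7\right) 15 \cdot \frac{1}{204} = \left(-9 + 7\right) 15 \cdot \frac{1}{204} = \left(-2\right) 15 \cdot \frac{1}{204} = \left(-30\right) \frac{1}{204} = - \frac{5}{34}$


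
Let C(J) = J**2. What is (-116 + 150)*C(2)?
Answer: 136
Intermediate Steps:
(-116 + 150)*C(2) = (-116 + 150)*2**2 = 34*4 = 136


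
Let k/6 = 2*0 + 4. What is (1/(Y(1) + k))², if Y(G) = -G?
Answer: 1/529 ≈ 0.0018904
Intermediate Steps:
k = 24 (k = 6*(2*0 + 4) = 6*(0 + 4) = 6*4 = 24)
(1/(Y(1) + k))² = (1/(-1*1 + 24))² = (1/(-1 + 24))² = (1/23)² = 1/529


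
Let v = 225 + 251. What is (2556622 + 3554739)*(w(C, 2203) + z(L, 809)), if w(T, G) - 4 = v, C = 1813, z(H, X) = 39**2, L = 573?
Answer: 12228833361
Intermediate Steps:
z(H, X) = 1521
v = 476
w(T, G) = 480 (w(T, G) = 4 + 476 = 480)
(2556622 + 3554739)*(w(C, 2203) + z(L, 809)) = (2556622 + 3554739)*(480 + 1521) = 6111361*2001 = 12228833361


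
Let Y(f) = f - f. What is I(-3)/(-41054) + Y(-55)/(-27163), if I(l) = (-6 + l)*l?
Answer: -27/41054 ≈ -0.00065767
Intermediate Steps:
I(l) = l*(-6 + l)
Y(f) = 0
I(-3)/(-41054) + Y(-55)/(-27163) = -3*(-6 - 3)/(-41054) + 0/(-27163) = -3*(-9)*(-1/41054) + 0*(-1/27163) = 27*(-1/41054) + 0 = -27/41054 + 0 = -27/41054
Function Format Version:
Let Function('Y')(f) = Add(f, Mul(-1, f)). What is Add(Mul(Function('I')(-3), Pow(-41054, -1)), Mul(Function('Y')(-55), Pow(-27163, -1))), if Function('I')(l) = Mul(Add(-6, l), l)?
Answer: Rational(-27, 41054) ≈ -0.00065767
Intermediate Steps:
Function('I')(l) = Mul(l, Add(-6, l))
Function('Y')(f) = 0
Add(Mul(Function('I')(-3), Pow(-41054, -1)), Mul(Function('Y')(-55), Pow(-27163, -1))) = Add(Mul(Mul(-3, Add(-6, -3)), Pow(-41054, -1)), Mul(0, Pow(-27163, -1))) = Add(Mul(Mul(-3, -9), Rational(-1, 41054)), Mul(0, Rational(-1, 27163))) = Add(Mul(27, Rational(-1, 41054)), 0) = Add(Rational(-27, 41054), 0) = Rational(-27, 41054)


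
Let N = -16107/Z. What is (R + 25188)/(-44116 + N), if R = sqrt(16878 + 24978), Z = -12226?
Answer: -307948488/539346109 - 97808*sqrt(654)/539346109 ≈ -0.57560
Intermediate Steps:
R = 8*sqrt(654) (R = sqrt(41856) = 8*sqrt(654) ≈ 204.59)
N = 16107/12226 (N = -16107/(-12226) = -16107*(-1/12226) = 16107/12226 ≈ 1.3174)
(R + 25188)/(-44116 + N) = (8*sqrt(654) + 25188)/(-44116 + 16107/12226) = (25188 + 8*sqrt(654))/(-539346109/12226) = (25188 + 8*sqrt(654))*(-12226/539346109) = -307948488/539346109 - 97808*sqrt(654)/539346109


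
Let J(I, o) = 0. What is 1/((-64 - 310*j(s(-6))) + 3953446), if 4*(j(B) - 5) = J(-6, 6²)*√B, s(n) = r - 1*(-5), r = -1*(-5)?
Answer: 1/3951832 ≈ 2.5305e-7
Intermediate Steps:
r = 5
s(n) = 10 (s(n) = 5 - 1*(-5) = 5 + 5 = 10)
j(B) = 5 (j(B) = 5 + (0*√B)/4 = 5 + (¼)*0 = 5 + 0 = 5)
1/((-64 - 310*j(s(-6))) + 3953446) = 1/((-64 - 310*5) + 3953446) = 1/((-64 - 1550) + 3953446) = 1/(-1614 + 3953446) = 1/3951832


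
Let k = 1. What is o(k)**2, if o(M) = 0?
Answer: 0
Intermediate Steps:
o(k)**2 = 0**2 = 0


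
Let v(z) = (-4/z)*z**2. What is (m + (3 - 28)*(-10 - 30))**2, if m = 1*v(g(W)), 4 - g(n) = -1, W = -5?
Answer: 960400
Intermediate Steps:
g(n) = 5 (g(n) = 4 - 1*(-1) = 4 + 1 = 5)
v(z) = -4*z
m = -20 (m = 1*(-4*5) = 1*(-20) = -20)
(m + (3 - 28)*(-10 - 30))**2 = (-20 + (3 - 28)*(-10 - 30))**2 = (-20 - 25*(-40))**2 = (-20 + 1000)**2 = 980**2 = 960400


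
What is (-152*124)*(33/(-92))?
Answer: 155496/23 ≈ 6760.7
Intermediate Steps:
(-152*124)*(33/(-92)) = -621984*(-1)/92 = -18848*(-33/92) = 155496/23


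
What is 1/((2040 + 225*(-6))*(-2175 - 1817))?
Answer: -1/2754480 ≈ -3.6304e-7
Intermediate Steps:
1/((2040 + 225*(-6))*(-2175 - 1817)) = 1/((2040 - 1350)*(-3992)) = 1/(690*(-3992)) = 1/(-2754480) = -1/2754480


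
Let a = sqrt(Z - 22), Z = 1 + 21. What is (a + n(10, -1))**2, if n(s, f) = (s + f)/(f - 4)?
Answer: 81/25 ≈ 3.2400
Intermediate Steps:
n(s, f) = (f + s)/(-4 + f)
Z = 22
a = 0 (a = sqrt(22 - 22) = sqrt(0) = 0)
(a + n(10, -1))**2 = (0 + (-1 + 10)/(-4 - 1))**2 = (0 + 9/(-5))**2 = (0 - 1/5*9)**2 = (0 - 9/5)**2 = (-9/5)**2 = 81/25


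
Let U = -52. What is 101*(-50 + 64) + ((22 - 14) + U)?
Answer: 1370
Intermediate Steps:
101*(-50 + 64) + ((22 - 14) + U) = 101*(-50 + 64) + ((22 - 14) - 52) = 101*14 + (8 - 52) = 1414 - 44 = 1370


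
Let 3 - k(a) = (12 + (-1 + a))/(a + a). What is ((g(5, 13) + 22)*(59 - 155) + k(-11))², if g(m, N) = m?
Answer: 6702921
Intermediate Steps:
k(a) = 3 - (11 + a)/(2*a) (k(a) = 3 - (12 + (-1 + a))/(a + a) = 3 - (11 + a)/(2*a))
((g(5, 13) + 22)*(59 - 155) + k(-11))² = ((5 + 22)*(59 - 155) + (½)*(-11 + 5*(-11))/(-11))² = (27*(-96) + (½)*(-1/11)*(-11 - 55))² = (-2592 + (½)*(-1/11)*(-66))² = (-2592 + 3)² = (-2589)² = 6702921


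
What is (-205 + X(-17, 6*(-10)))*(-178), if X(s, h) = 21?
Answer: 32752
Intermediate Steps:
(-205 + X(-17, 6*(-10)))*(-178) = (-205 + 21)*(-178) = -184*(-178) = 32752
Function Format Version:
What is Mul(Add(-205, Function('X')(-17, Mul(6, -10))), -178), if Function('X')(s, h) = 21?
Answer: 32752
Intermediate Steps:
Mul(Add(-205, Function('X')(-17, Mul(6, -10))), -178) = Mul(Add(-205, 21), -178) = Mul(-184, -178) = 32752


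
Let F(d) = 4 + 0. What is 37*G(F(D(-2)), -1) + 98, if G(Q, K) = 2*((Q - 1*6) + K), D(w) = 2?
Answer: -124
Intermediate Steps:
F(d) = 4
G(Q, K) = -12 + 2*K + 2*Q (G(Q, K) = 2*((Q - 6) + K) = 2*((-6 + Q) + K) = 2*(-6 + K + Q) = -12 + 2*K + 2*Q)
37*G(F(D(-2)), -1) + 98 = 37*(-12 + 2*(-1) + 2*4) + 98 = 37*(-12 - 2 + 8) + 98 = 37*(-6) + 98 = -222 + 98 = -124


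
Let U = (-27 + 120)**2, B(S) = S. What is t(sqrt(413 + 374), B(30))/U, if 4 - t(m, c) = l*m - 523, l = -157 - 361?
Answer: 17/279 + 518*sqrt(787)/8649 ≈ 1.7411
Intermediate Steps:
l = -518
U = 8649 (U = 93**2 = 8649)
t(m, c) = 527 + 518*m (t(m, c) = 4 - (-518*m - 523) = 4 - (-523 - 518*m) = 4 + (523 + 518*m) = 527 + 518*m)
t(sqrt(413 + 374), B(30))/U = (527 + 518*sqrt(413 + 374))/8649 = (527 + 518*sqrt(787))*(1/8649) = 17/279 + 518*sqrt(787)/8649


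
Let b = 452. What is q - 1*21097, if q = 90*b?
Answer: 19583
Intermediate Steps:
q = 40680 (q = 90*452 = 40680)
q - 1*21097 = 40680 - 1*21097 = 40680 - 21097 = 19583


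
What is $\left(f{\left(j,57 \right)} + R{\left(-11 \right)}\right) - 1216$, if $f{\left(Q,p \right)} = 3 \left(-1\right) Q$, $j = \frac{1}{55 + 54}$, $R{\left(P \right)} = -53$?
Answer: $- \frac{138324}{109} \approx -1269.0$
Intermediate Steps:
$j = \frac{1}{109} \approx 0.0091743$
$f{\left(Q,p \right)} = - 3 Q$
$\left(f{\left(j,57 \right)} + R{\left(-11 \right)}\right) - 1216 = \left(\left(-3\right) \frac{1}{109} - 53\right) - 1216 = \left(- \frac{3}{109} - 53\right) - 1216 = - \frac{5780}{109} - 1216 = - \frac{138324}{109}$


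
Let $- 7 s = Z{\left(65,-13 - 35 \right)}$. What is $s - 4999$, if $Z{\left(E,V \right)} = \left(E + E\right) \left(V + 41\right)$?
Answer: $-4869$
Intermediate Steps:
$Z{\left(E,V \right)} = 2 E \left(41 + V\right)$
$s = 130$ ($s = - \frac{2 \cdot 65 \left(41 - 48\right)}{7} = - \frac{2 \cdot 65 \left(-7\right)}{7} = \left(- \frac{1}{7}\right) \left(-910\right) = 130$)
$s - 4999 = 130 - 4999 = -4869$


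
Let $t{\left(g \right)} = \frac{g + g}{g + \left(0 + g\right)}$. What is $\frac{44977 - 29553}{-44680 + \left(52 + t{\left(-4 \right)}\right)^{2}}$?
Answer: $- \frac{15424}{41871} \approx -0.36837$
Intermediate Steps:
$t{\left(g \right)} = 1$ ($t{\left(g \right)} = \frac{2 g}{g + g} = \frac{2 g}{2 g} = 2 g \frac{1}{2 g} = 1$)
$\frac{44977 - 29553}{-44680 + \left(52 + t{\left(-4 \right)}\right)^{2}} = \frac{44977 - 29553}{-44680 + \left(52 + 1\right)^{2}} = \frac{15424}{-44680 + 53^{2}} = \frac{15424}{-44680 + 2809} = \frac{15424}{-41871} = 15424 \left(- \frac{1}{41871}\right) = - \frac{15424}{41871}$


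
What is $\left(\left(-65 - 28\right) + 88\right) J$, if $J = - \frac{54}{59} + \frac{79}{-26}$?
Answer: $\frac{30325}{1534} \approx 19.769$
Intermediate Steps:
$J = - \frac{6065}{1534}$ ($J = \left(-54\right) \frac{1}{59} + 79 \left(- \frac{1}{26}\right) = - \frac{54}{59} - \frac{79}{26} = - \frac{6065}{1534} \approx -3.9537$)
$\left(\left(-65 - 28\right) + 88\right) J = \left(\left(-65 - 28\right) + 88\right) \left(- \frac{6065}{1534}\right) = \left(-93 + 88\right) \left(- \frac{6065}{1534}\right) = \left(-5\right) \left(- \frac{6065}{1534}\right) = \frac{30325}{1534}$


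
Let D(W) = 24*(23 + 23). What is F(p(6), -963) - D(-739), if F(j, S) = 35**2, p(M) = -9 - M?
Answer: 121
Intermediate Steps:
F(j, S) = 1225
D(W) = 1104 (D(W) = 24*46 = 1104)
F(p(6), -963) - D(-739) = 1225 - 1*1104 = 1225 - 1104 = 121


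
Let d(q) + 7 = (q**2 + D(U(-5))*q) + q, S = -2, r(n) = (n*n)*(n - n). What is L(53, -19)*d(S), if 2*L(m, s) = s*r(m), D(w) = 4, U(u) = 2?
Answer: 0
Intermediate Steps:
r(n) = 0 (r(n) = n**2*0 = 0)
L(m, s) = 0 (L(m, s) = (s*0)/2 = (1/2)*0 = 0)
d(q) = -7 + q**2 + 5*q (d(q) = -7 + ((q**2 + 4*q) + q) = -7 + (q**2 + 5*q) = -7 + q**2 + 5*q)
L(53, -19)*d(S) = 0*(-7 + (-2)**2 + 5*(-2)) = 0*(-7 + 4 - 10) = 0*(-13) = 0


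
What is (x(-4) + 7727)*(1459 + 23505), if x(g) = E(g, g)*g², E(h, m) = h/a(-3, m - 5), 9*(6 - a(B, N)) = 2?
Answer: 2504063948/13 ≈ 1.9262e+8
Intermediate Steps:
a(B, N) = 52/9 (a(B, N) = 6 - ⅑*2 = 6 - 2/9 = 52/9)
E(h, m) = 9*h/52 (E(h, m) = h/(52/9) = h*(9/52) = 9*h/52)
x(g) = 9*g³/52 (x(g) = (9*g/52)*g² = 9*g³/52)
(x(-4) + 7727)*(1459 + 23505) = ((9/52)*(-4)³ + 7727)*(1459 + 23505) = ((9/52)*(-64) + 7727)*24964 = (-144/13 + 7727)*24964 = (100307/13)*24964 = 2504063948/13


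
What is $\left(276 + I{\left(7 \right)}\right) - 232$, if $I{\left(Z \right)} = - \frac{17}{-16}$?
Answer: $\frac{721}{16} \approx 45.063$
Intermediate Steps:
$I{\left(Z \right)} = \frac{17}{16}$ ($I{\left(Z \right)} = \left(-17\right) \left(- \frac{1}{16}\right) = \frac{17}{16}$)
$\left(276 + I{\left(7 \right)}\right) - 232 = \left(276 + \frac{17}{16}\right) - 232 = \frac{4433}{16} - 232 = \frac{721}{16}$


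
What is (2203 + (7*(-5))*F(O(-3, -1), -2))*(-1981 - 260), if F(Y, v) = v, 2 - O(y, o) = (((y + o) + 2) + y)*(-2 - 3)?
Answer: -5093793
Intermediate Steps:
O(y, o) = 12 + 5*o + 10*y (O(y, o) = 2 - (((y + o) + 2) + y)*(-2 - 3) = 2 - (((o + y) + 2) + y)*(-5) = 2 - ((2 + o + y) + y)*(-5) = 2 - (2 + o + 2*y)*(-5) = 2 - (-10 - 10*y - 5*o) = 2 + (10 + 5*o + 10*y) = 12 + 5*o + 10*y)
(2203 + (7*(-5))*F(O(-3, -1), -2))*(-1981 - 260) = (2203 + (7*(-5))*(-2))*(-1981 - 260) = (2203 - 35*(-2))*(-2241) = (2203 + 70)*(-2241) = 2273*(-2241) = -5093793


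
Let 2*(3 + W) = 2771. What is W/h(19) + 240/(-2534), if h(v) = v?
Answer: 3498695/48146 ≈ 72.668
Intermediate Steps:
W = 2765/2 (W = -3 + (½)*2771 = -3 + 2771/2 = 2765/2 ≈ 1382.5)
W/h(19) + 240/(-2534) = (2765/2)/19 + 240/(-2534) = (2765/2)*(1/19) + 240*(-1/2534) = 2765/38 - 120/1267 = 3498695/48146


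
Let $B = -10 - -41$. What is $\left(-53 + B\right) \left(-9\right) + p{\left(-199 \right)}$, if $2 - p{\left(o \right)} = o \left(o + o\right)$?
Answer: $-79002$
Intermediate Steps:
$B = 31$ ($B = -10 + 41 = 31$)
$p{\left(o \right)} = 2 - 2 o^{2}$ ($p{\left(o \right)} = 2 - o \left(o + o\right) = 2 - o 2 o = 2 - 2 o^{2}$)
$\left(-53 + B\right) \left(-9\right) + p{\left(-199 \right)} = \left(-53 + 31\right) \left(-9\right) + \left(2 - 2 \left(-199\right)^{2}\right) = \left(-22\right) \left(-9\right) + \left(2 - 79202\right) = 198 + \left(2 - 79202\right) = 198 - 79200 = -79002$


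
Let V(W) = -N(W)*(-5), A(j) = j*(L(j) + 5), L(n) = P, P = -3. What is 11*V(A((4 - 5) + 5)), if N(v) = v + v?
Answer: 880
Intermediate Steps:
N(v) = 2*v
L(n) = -3
A(j) = 2*j (A(j) = j*(-3 + 5) = j*2 = 2*j)
V(W) = 10*W (V(W) = -2*W*(-5) = -(-10)*W = 10*W)
11*V(A((4 - 5) + 5)) = 11*(10*(2*((4 - 5) + 5))) = 11*(10*(2*(-1 + 5))) = 11*(10*(2*4)) = 11*(10*8) = 11*80 = 880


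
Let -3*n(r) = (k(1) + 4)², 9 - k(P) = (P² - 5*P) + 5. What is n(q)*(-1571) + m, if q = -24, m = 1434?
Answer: 76842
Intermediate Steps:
k(P) = 4 - P² + 5*P (k(P) = 9 - ((P² - 5*P) + 5) = 9 - (5 + P² - 5*P) = 9 + (-5 - P² + 5*P) = 4 - P² + 5*P)
n(r) = -48 (n(r) = -((4 - 1*1² + 5*1) + 4)²/3 = -((4 - 1*1 + 5) + 4)²/3 = -((4 - 1 + 5) + 4)²/3 = -(8 + 4)²/3 = -⅓*12² = -⅓*144 = -48)
n(q)*(-1571) + m = -48*(-1571) + 1434 = 75408 + 1434 = 76842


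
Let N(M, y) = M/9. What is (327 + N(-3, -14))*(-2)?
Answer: -1960/3 ≈ -653.33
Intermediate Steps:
N(M, y) = M/9 (N(M, y) = M*(1/9) = M/9)
(327 + N(-3, -14))*(-2) = (327 + (1/9)*(-3))*(-2) = (327 - 1/3)*(-2) = (980/3)*(-2) = -1960/3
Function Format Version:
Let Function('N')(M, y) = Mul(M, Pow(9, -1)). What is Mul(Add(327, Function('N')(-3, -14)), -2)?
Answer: Rational(-1960, 3) ≈ -653.33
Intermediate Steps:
Function('N')(M, y) = Mul(Rational(1, 9), M) (Function('N')(M, y) = Mul(M, Rational(1, 9)) = Mul(Rational(1, 9), M))
Mul(Add(327, Function('N')(-3, -14)), -2) = Mul(Add(327, Mul(Rational(1, 9), -3)), -2) = Mul(Add(327, Rational(-1, 3)), -2) = Mul(Rational(980, 3), -2) = Rational(-1960, 3)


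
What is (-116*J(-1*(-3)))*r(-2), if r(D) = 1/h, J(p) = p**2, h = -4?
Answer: 261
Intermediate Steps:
r(D) = -1/4 (r(D) = 1/(-4) = -1/4)
(-116*J(-1*(-3)))*r(-2) = -116*(-1*(-3))**2*(-1/4) = -116*3**2*(-1/4) = -116*9*(-1/4) = -1044*(-1/4) = 261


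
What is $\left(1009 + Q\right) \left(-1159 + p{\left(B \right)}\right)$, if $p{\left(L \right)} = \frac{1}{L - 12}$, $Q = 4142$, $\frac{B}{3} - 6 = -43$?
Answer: $- \frac{244772086}{41} \approx -5.97 \cdot 10^{6}$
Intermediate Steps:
$B = -111$ ($B = 18 + 3 \left(-43\right) = 18 - 129 = -111$)
$p{\left(L \right)} = \frac{1}{-12 + L}$
$\left(1009 + Q\right) \left(-1159 + p{\left(B \right)}\right) = \left(1009 + 4142\right) \left(-1159 + \frac{1}{-12 - 111}\right) = 5151 \left(-1159 + \frac{1}{-123}\right) = 5151 \left(-1159 - \frac{1}{123}\right) = 5151 \left(- \frac{142558}{123}\right) = - \frac{244772086}{41}$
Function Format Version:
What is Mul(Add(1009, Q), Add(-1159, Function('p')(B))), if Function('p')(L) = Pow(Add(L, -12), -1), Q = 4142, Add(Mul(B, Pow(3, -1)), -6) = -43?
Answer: Rational(-244772086, 41) ≈ -5.9700e+6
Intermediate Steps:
B = -111 (B = Add(18, Mul(3, -43)) = Add(18, -129) = -111)
Function('p')(L) = Pow(Add(-12, L), -1)
Mul(Add(1009, Q), Add(-1159, Function('p')(B))) = Mul(Add(1009, 4142), Add(-1159, Pow(Add(-12, -111), -1))) = Mul(5151, Add(-1159, Pow(-123, -1))) = Mul(5151, Add(-1159, Rational(-1, 123))) = Mul(5151, Rational(-142558, 123)) = Rational(-244772086, 41)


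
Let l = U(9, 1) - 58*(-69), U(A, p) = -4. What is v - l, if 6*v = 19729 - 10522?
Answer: -4927/2 ≈ -2463.5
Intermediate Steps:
v = 3069/2 (v = (19729 - 10522)/6 = (1/6)*9207 = 3069/2 ≈ 1534.5)
l = 3998 (l = -4 - 58*(-69) = -4 + 4002 = 3998)
v - l = 3069/2 - 1*3998 = 3069/2 - 3998 = -4927/2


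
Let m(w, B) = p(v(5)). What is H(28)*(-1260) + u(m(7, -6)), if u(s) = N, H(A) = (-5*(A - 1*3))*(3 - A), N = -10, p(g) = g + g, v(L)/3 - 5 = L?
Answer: -3937510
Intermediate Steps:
v(L) = 15 + 3*L
p(g) = 2*g
m(w, B) = 60 (m(w, B) = 2*(15 + 3*5) = 2*(15 + 15) = 2*30 = 60)
H(A) = (3 - A)*(15 - 5*A) (H(A) = (-5*(A - 3))*(3 - A) = (-5*(-3 + A))*(3 - A) = (15 - 5*A)*(3 - A) = (3 - A)*(15 - 5*A))
u(s) = -10
H(28)*(-1260) + u(m(7, -6)) = (45 - 30*28 + 5*28**2)*(-1260) - 10 = (45 - 840 + 5*784)*(-1260) - 10 = (45 - 840 + 3920)*(-1260) - 10 = 3125*(-1260) - 10 = -3937500 - 10 = -3937510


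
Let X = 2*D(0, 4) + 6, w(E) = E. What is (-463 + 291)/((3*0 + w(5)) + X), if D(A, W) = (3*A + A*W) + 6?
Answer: -172/23 ≈ -7.4783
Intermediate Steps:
D(A, W) = 6 + 3*A + A*W
X = 18 (X = 2*(6 + 3*0 + 0*4) + 6 = 2*(6 + 0 + 0) + 6 = 2*6 + 6 = 12 + 6 = 18)
(-463 + 291)/((3*0 + w(5)) + X) = (-463 + 291)/((3*0 + 5) + 18) = -172/((0 + 5) + 18) = -172/(5 + 18) = -172/23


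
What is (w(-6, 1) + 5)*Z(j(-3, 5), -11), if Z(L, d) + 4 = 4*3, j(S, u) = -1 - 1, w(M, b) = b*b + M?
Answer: 0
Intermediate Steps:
w(M, b) = M + b² (w(M, b) = b² + M = M + b²)
j(S, u) = -2
Z(L, d) = 8 (Z(L, d) = -4 + 4*3 = -4 + 12 = 8)
(w(-6, 1) + 5)*Z(j(-3, 5), -11) = ((-6 + 1²) + 5)*8 = ((-6 + 1) + 5)*8 = (-5 + 5)*8 = 0*8 = 0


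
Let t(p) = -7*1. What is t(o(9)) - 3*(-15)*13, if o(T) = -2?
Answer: 578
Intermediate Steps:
t(p) = -7
t(o(9)) - 3*(-15)*13 = -7 - 3*(-15)*13 = -7 + 45*13 = -7 + 585 = 578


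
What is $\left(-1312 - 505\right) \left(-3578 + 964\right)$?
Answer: $4749638$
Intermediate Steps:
$\left(-1312 - 505\right) \left(-3578 + 964\right) = \left(-1817\right) \left(-2614\right) = 4749638$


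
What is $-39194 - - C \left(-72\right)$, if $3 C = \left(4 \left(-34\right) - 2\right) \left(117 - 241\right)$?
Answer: $-449882$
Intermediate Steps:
$C = 5704$ ($C = \frac{\left(4 \left(-34\right) - 2\right) \left(117 - 241\right)}{3} = \frac{\left(-136 - 2\right) \left(-124\right)}{3} = \frac{\left(-138\right) \left(-124\right)}{3} = \frac{1}{3} \cdot 17112 = 5704$)
$-39194 - - C \left(-72\right) = -39194 - - 5704 \left(-72\right) = -39194 - \left(-1\right) \left(-410688\right) = -39194 - 410688 = -449882$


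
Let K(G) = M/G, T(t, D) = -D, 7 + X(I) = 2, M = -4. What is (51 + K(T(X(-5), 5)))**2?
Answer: 67081/25 ≈ 2683.2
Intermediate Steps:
X(I) = -5 (X(I) = -7 + 2 = -5)
K(G) = -4/G
(51 + K(T(X(-5), 5)))**2 = (51 - 4/((-1*5)))**2 = (51 - 4/(-5))**2 = (51 - 4*(-1/5))**2 = (51 + 4/5)**2 = (259/5)**2 = 67081/25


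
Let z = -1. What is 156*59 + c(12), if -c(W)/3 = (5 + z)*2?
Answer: 9180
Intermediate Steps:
c(W) = -24 (c(W) = -3*(5 - 1)*2 = -12*2 = -3*8 = -24)
156*59 + c(12) = 156*59 - 24 = 9204 - 24 = 9180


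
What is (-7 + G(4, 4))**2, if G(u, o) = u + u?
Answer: 1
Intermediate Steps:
G(u, o) = 2*u
(-7 + G(4, 4))**2 = (-7 + 2*4)**2 = (-7 + 8)**2 = 1**2 = 1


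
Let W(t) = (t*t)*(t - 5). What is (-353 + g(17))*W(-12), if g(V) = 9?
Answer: 842112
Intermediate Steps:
W(t) = t**2*(-5 + t)
(-353 + g(17))*W(-12) = (-353 + 9)*((-12)**2*(-5 - 12)) = -49536*(-17) = -344*(-2448) = 842112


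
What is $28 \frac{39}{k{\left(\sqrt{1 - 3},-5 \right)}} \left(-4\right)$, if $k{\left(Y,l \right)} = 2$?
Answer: $-2184$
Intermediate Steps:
$28 \frac{39}{k{\left(\sqrt{1 - 3},-5 \right)}} \left(-4\right) = 28 \cdot \frac{39}{2} \left(-4\right) = 546 \left(-4\right) = -2184$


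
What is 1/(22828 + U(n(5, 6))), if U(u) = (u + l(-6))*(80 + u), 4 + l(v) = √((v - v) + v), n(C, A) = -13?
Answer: 21689/470439655 - 67*I*√6/470439655 ≈ 4.6104e-5 - 3.4886e-7*I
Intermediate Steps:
l(v) = -4 + √v (l(v) = -4 + √((v - v) + v) = -4 + √(0 + v) = -4 + √v)
U(u) = (80 + u)*(-4 + u + I*√6) (U(u) = (u + (-4 + √(-6)))*(80 + u) = (u + (-4 + I*√6))*(80 + u) = (-4 + u + I*√6)*(80 + u) = (80 + u)*(-4 + u + I*√6))
1/(22828 + U(n(5, 6))) = 1/(22828 + (-320 + (-13)² + 76*(-13) + 80*I*√6 + I*(-13)*√6)) = 1/(22828 + (-320 + 169 - 988 + 80*I*√6 - 13*I*√6)) = 1/(22828 + (-1139 + 67*I*√6)) = 1/(21689 + 67*I*√6)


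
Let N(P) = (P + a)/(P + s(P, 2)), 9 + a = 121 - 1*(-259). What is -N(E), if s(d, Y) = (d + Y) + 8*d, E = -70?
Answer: 301/698 ≈ 0.43123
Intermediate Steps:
s(d, Y) = Y + 9*d (s(d, Y) = (Y + d) + 8*d = Y + 9*d)
a = 371 (a = -9 + (121 - 1*(-259)) = -9 + (121 + 259) = -9 + 380 = 371)
N(P) = (371 + P)/(2 + 10*P) (N(P) = (P + 371)/(P + (2 + 9*P)) = (371 + P)/(2 + 10*P))
-N(E) = -(371 - 70)/(2*(1 + 5*(-70))) = -301/(2*(1 - 350)) = -301/(2*(-349)) = -(-1)*301/(2*349) = -1*(-301/698) = 301/698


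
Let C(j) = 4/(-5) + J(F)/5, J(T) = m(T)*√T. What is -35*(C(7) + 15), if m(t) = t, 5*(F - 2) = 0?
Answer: -497 - 14*√2 ≈ -516.80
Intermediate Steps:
F = 2 (F = 2 + (⅕)*0 = 2 + 0 = 2)
J(T) = T^(3/2) (J(T) = T*√T = T^(3/2))
C(j) = -⅘ + 2*√2/5 (C(j) = 4/(-5) + 2^(3/2)/5 = 4*(-⅕) + (2*√2)*(⅕) = -⅘ + 2*√2/5)
-35*(C(7) + 15) = -35*((-⅘ + 2*√2/5) + 15) = -35*(71/5 + 2*√2/5) = -497 - 14*√2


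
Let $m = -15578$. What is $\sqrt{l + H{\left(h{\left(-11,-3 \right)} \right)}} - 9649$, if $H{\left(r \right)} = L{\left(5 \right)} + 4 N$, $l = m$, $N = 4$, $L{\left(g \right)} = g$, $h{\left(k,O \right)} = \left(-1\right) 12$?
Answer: $-9649 + i \sqrt{15557} \approx -9649.0 + 124.73 i$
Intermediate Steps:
$h{\left(k,O \right)} = -12$
$l = -15578$
$H{\left(r \right)} = 21$ ($H{\left(r \right)} = 5 + 4 \cdot 4 = 5 + 16 = 21$)
$\sqrt{l + H{\left(h{\left(-11,-3 \right)} \right)}} - 9649 = \sqrt{-15578 + 21} - 9649 = \sqrt{-15557} - 9649 = i \sqrt{15557} - 9649 = -9649 + i \sqrt{15557}$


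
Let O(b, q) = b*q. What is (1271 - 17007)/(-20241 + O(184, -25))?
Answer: 15736/24841 ≈ 0.63347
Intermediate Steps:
(1271 - 17007)/(-20241 + O(184, -25)) = (1271 - 17007)/(-20241 + 184*(-25)) = -15736/(-20241 - 4600) = -15736/(-24841) = -15736*(-1/24841) = 15736/24841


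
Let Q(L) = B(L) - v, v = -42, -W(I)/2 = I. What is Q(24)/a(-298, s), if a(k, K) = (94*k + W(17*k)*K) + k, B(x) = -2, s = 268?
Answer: 20/1343533 ≈ 1.4886e-5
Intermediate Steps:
W(I) = -2*I
a(k, K) = 95*k - 34*K*k (a(k, K) = (94*k + (-34*k)*K) + k = (94*k - 34*K*k) + k = 95*k - 34*K*k)
Q(L) = 40 (Q(L) = -2 - 1*(-42) = -2 + 42 = 40)
Q(24)/a(-298, s) = 40/((-298*(95 - 34*268))) = 40/((-298*(95 - 9112))) = 40/((-298*(-9017))) = 40/2687066 = 40*(1/2687066) = 20/1343533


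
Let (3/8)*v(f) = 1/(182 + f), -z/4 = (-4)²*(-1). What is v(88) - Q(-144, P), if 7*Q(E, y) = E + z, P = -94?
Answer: 32428/2835 ≈ 11.438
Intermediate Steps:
z = 64 (z = -4*(-4)²*(-1) = -64*(-1) = -4*(-16) = 64)
v(f) = 8/(3*(182 + f))
Q(E, y) = 64/7 + E/7 (Q(E, y) = (E + 64)/7 = (64 + E)/7 = 64/7 + E/7)
v(88) - Q(-144, P) = 8/(3*(182 + 88)) - (64/7 + (⅐)*(-144)) = (8/3)/270 - (64/7 - 144/7) = (8/3)*(1/270) - 1*(-80/7) = 4/405 + 80/7 = 32428/2835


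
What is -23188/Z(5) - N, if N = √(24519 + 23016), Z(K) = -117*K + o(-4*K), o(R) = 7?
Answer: 682/17 - √47535 ≈ -177.91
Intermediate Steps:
Z(K) = 7 - 117*K (Z(K) = -117*K + 7 = 7 - 117*K)
N = √47535 ≈ 218.03
-23188/Z(5) - N = -23188/(7 - 117*5) - √47535 = -23188/(7 - 585) - √47535 = -23188/(-578) - √47535 = -23188*(-1/578) - √47535 = 682/17 - √47535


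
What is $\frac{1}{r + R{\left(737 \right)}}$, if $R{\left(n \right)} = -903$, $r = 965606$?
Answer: $\frac{1}{964703} \approx 1.0366 \cdot 10^{-6}$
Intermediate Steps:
$\frac{1}{r + R{\left(737 \right)}} = \frac{1}{965606 - 903} = \frac{1}{964703}$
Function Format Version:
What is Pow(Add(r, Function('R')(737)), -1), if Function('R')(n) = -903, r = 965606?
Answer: Rational(1, 964703) ≈ 1.0366e-6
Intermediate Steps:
Pow(Add(r, Function('R')(737)), -1) = Pow(Add(965606, -903), -1) = Pow(964703, -1) = Rational(1, 964703)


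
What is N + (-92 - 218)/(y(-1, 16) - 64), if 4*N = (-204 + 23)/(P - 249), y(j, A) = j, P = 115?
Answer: 35585/6968 ≈ 5.1069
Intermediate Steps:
N = 181/536 (N = ((-204 + 23)/(115 - 249))/4 = (-181/(-134))/4 = (-181*(-1/134))/4 = (1/4)*(181/134) = 181/536 ≈ 0.33769)
N + (-92 - 218)/(y(-1, 16) - 64) = 181/536 + (-92 - 218)/(-1 - 64) = 181/536 - 310/(-65) = 181/536 - 310*(-1/65) = 181/536 + 62/13 = 35585/6968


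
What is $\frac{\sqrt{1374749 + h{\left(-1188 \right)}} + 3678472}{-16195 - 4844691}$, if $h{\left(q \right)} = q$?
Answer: $- \frac{1839236}{2430443} - \frac{\sqrt{1373561}}{4860886} \approx -0.75699$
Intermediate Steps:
$\frac{\sqrt{1374749 + h{\left(-1188 \right)}} + 3678472}{-16195 - 4844691} = \frac{\sqrt{1374749 - 1188} + 3678472}{-16195 - 4844691} = \frac{\sqrt{1373561} + 3678472}{-4860886} = \left(3678472 + \sqrt{1373561}\right) \left(- \frac{1}{4860886}\right) = - \frac{1839236}{2430443} - \frac{\sqrt{1373561}}{4860886}$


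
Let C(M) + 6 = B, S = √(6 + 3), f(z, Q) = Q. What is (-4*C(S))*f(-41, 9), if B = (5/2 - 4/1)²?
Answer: 135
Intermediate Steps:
S = 3 (S = √9 = 3)
B = 9/4 (B = (5*(½) - 4*1)² = (5/2 - 4)² = (-3/2)² = 9/4 ≈ 2.2500)
C(M) = -15/4 (C(M) = -6 + 9/4 = -15/4)
(-4*C(S))*f(-41, 9) = -4*(-15/4)*9 = 15*9 = 135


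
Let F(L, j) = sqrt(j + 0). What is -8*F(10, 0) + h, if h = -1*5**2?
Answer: -25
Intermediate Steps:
F(L, j) = sqrt(j)
h = -25 (h = -1*25 = -25)
-8*F(10, 0) + h = -8*sqrt(0) - 25 = -8*0 - 25 = 0 - 25 = -25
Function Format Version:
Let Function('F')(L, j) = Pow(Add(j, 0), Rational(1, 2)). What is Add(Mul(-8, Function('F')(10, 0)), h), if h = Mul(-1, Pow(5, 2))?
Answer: -25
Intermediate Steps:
Function('F')(L, j) = Pow(j, Rational(1, 2))
h = -25 (h = Mul(-1, 25) = -25)
Add(Mul(-8, Function('F')(10, 0)), h) = Add(Mul(-8, Pow(0, Rational(1, 2))), -25) = Add(Mul(-8, 0), -25) = Add(0, -25) = -25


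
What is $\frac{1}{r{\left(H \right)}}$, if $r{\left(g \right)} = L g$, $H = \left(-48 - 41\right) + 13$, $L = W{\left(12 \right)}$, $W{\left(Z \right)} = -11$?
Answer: $\frac{1}{836} \approx 0.0011962$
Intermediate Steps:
$L = -11$
$H = -76$ ($H = -89 + 13 = -76$)
$r{\left(g \right)} = - 11 g$
$\frac{1}{r{\left(H \right)}} = \frac{1}{\left(-11\right) \left(-76\right)} = \frac{1}{836}$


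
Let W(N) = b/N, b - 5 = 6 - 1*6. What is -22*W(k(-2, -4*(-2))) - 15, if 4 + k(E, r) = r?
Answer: -85/2 ≈ -42.500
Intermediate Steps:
k(E, r) = -4 + r
b = 5 (b = 5 + (6 - 1*6) = 5 + (6 - 6) = 5 + 0 = 5)
W(N) = 5/N
-22*W(k(-2, -4*(-2))) - 15 = -110/(-4 - 4*(-2)) - 15 = -110/(-4 + 8) - 15 = -110/4 - 15 = -22*5/4 - 15 = -55/2 - 15 = -85/2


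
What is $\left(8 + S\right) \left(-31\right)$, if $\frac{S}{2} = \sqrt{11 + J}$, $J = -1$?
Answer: $-248 - 62 \sqrt{10} \approx -444.06$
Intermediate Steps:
$S = 2 \sqrt{10}$ ($S = 2 \sqrt{11 - 1} = 2 \sqrt{10} \approx 6.3246$)
$\left(8 + S\right) \left(-31\right) = \left(8 + 2 \sqrt{10}\right) \left(-31\right) = -248 - 62 \sqrt{10}$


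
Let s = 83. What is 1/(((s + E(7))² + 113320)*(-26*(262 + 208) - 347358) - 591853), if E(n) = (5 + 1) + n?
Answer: -1/44061841661 ≈ -2.2695e-11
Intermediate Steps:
E(n) = 6 + n
1/(((s + E(7))² + 113320)*(-26*(262 + 208) - 347358) - 591853) = 1/(((83 + (6 + 7))² + 113320)*(-26*(262 + 208) - 347358) - 591853) = 1/(((83 + 13)² + 113320)*(-26*470 - 347358) - 591853) = 1/((96² + 113320)*(-12220 - 347358) - 591853) = 1/((9216 + 113320)*(-359578) - 591853) = 1/(122536*(-359578) - 591853) = 1/(-44061249808 - 591853) = 1/(-44061841661) = -1/44061841661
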